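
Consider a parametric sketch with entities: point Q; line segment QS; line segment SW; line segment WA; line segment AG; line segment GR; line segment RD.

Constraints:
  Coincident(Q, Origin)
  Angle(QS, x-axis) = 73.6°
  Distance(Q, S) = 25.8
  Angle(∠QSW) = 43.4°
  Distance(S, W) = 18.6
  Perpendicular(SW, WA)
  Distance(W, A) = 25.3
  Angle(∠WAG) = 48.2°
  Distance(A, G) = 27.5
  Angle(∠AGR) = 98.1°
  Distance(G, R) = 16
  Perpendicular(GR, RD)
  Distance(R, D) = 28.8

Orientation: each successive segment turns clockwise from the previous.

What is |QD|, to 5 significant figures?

14.631

∠AGR = 98.1° gives GR at -6.7000° from the x-axis; with |GR| = 16.0, R = (16.102, 21.413). GR is perpendicular to RD, so RD runs at -96.700°; with |RD| = 28.8, D = (12.742, -7.1908). Then |QD| = |D − Q| = 14.631.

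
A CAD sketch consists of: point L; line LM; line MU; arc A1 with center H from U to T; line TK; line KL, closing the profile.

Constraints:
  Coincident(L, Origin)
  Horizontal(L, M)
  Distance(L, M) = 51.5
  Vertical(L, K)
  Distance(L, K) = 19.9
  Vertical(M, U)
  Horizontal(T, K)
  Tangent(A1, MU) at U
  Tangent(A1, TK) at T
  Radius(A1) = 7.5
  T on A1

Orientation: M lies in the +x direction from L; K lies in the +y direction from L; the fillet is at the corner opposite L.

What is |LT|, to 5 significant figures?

48.291

The virtual corner opposite L is at (51.500, 19.900). A1 meets MU tangentially, so HU is at right angles to MU and since A1 is tangent to TK there, HT ⟂ TK, with radius 7.5, so the center H sits 7.5 in from both sides at H = (44.000, 12.400). That places the tangent points at U = (51.500, 12.400) on MU and T = (44.000, 19.900) on TK. Then |LT| = |T − L| = 48.291.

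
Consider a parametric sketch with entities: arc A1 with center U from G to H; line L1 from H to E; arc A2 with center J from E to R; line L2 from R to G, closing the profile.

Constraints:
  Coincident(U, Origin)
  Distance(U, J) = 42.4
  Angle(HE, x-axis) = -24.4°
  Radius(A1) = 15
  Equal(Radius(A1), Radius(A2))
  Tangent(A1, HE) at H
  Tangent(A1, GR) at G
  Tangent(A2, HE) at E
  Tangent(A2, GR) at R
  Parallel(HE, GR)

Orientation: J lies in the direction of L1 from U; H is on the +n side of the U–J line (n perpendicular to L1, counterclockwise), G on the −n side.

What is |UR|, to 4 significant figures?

44.98

The slot axis is L1's direction at -24.4°, so u = (cos -24.4°, sin -24.4°) = (0.9107, -0.4131) and n = (−sin -24.4°, cos -24.4°) = (0.4131, 0.9107). U is at the origin and J lies 42.4 along u from U, so J = 42.4·u = (38.61, -17.52). Tangency of A1 to both parallel lines with radius 15.0 puts H and G at U ± 15.0·n: H = (6.197, 13.66), G = (-6.197, -13.66). Equal radii place E and R the same way about J: E = J + 15.0·n = (44.81, -3.855), R = J − 15.0·n = (32.42, -31.18). Then |UR| = |R − U| = 44.98.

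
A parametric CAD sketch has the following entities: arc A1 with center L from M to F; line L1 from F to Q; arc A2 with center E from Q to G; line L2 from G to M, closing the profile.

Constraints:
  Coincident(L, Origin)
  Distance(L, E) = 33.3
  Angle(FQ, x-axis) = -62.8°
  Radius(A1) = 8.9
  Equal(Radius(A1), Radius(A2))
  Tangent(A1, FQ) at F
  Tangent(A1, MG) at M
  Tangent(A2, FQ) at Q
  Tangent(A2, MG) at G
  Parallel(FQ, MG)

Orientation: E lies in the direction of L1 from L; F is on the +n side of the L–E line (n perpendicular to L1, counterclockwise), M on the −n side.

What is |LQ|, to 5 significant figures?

34.469

The slot axis is L1's direction at -62.8°, so u = (cos -62.8°, sin -62.8°) = (0.45710, -0.88942) and n = (−sin -62.8°, cos -62.8°) = (0.88942, 0.45710). L is at the origin and E lies 33.3 along u from L, so E = 33.3·u = (15.221, -29.618). Tangency of A1 to both parallel lines with radius 8.9 puts F and M at L ± 8.9·n: F = (7.9158, 4.0682), M = (-7.9158, -4.0682). Equal radii place Q and G the same way about E: Q = E + 8.9·n = (23.137, -25.549), G = E − 8.9·n = (7.3056, -33.686). Then |LQ| = |Q − L| = 34.469.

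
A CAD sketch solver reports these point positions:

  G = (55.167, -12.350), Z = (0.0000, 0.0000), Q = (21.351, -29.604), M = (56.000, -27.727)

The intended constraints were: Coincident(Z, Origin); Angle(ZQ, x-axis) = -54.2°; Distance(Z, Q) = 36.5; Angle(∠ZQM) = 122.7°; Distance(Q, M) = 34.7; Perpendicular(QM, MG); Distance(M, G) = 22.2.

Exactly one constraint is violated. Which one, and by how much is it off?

Distance(M, G) = 22.2 — off by 6.80.

Z = (0.00, 0.00) ✓; ZQ at -54.20° ✓; |ZQ| = 36.50 ✓; ∠ZQM = 122.7° ✓; |QM| = 34.70 ✓; ∠(QM, MG) = 90.00° ✓; |MG| = 15.40 ✗.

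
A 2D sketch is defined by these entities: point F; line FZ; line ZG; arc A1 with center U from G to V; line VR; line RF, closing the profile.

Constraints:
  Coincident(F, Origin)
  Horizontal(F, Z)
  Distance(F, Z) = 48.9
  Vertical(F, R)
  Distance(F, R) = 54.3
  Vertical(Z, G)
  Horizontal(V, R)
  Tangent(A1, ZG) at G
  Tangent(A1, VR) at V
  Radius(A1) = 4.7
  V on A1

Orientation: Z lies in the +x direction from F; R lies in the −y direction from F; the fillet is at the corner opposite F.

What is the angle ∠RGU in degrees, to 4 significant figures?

5.490°

The virtual corner opposite F is at (48.90, -54.30). Since A1 is tangent to ZG there, UG ⟂ ZG and tangency of A1 to VR means the radius UV is perpendicular to VR, with radius 4.7, so the center U sits 4.7 in from both sides at U = (44.20, -49.60). That places the tangent points at G = (48.90, -49.60) on ZG and V = (44.20, -54.30) on VR. Then cos ∠RGU = GR·GU / (|GR||GU|), giving 5.490°.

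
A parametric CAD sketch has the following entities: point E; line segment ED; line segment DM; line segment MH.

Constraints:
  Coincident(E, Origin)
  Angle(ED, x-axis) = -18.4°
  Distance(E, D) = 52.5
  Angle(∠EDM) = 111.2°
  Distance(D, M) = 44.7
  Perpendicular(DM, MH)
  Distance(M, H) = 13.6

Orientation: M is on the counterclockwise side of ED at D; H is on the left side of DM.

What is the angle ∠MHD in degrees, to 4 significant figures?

73.08°

E is at the origin; ED runs at -18.4° with length 52.5, so D = 52.5·(cos -18.4°, sin -18.4°) = (49.82, -16.57). ∠EDM = 111.2°, so DM runs at -18.4° + (180° − 111.2°) = 50.40° from the x-axis; with |DM| = 44.7, M = D + 44.7·(cos 50.40°, sin 50.40°) = (78.31, 17.87). DM is perpendicular to MH; with |MH| = 13.6 on the left of DM, H = M + 13.6·(-0.7705, 0.6374) = (67.83, 26.54). Then cos ∠MHD = HM·HD / (|HM||HD|), giving 73.08°.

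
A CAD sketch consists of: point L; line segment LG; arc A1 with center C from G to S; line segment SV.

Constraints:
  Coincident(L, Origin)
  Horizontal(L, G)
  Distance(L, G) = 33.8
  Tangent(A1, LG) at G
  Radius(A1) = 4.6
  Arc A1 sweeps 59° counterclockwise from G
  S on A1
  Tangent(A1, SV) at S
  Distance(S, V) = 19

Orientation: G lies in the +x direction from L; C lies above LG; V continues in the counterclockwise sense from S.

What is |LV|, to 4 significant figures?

51.01

On A1, G sits at bearing -90° from C; a 59° counterclockwise sweep puts S at bearing -31°, so S = C + 4.6·(cos -31°, sin -31°) = (37.74, 2.231). Since A1 is tangent to SV there, CS ⟂ SV, so SV runs along (−sin -31°, cos -31°); with |SV| = 19.0, V = (47.53, 18.52). Then |LV| = |V − L| = 51.01.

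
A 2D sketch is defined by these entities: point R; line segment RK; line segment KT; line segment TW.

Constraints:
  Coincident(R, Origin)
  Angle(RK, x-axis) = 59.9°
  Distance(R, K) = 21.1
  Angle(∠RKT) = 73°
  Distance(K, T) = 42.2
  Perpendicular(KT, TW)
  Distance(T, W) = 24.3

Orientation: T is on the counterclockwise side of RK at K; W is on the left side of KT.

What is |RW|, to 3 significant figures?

36.3

R is at the origin; RK runs at 59.9° with length 21.1, so K = 21.1·(cos 59.9°, sin 59.9°) = (10.6, 18.3). ∠RKT = 73.0°, so KT runs at 59.9° + (180° − 73.0°) = 167° from the x-axis; with |KT| = 42.2, T = K + 42.2·(cos 167°, sin 167°) = (-30.5, 27.8). KT ⟂ TW; with |TW| = 24.3 on the left of KT, W = T + 24.3·(-0.227, -0.974) = (-36.0, 4.15). Then |RW| = |W − R| = 36.3.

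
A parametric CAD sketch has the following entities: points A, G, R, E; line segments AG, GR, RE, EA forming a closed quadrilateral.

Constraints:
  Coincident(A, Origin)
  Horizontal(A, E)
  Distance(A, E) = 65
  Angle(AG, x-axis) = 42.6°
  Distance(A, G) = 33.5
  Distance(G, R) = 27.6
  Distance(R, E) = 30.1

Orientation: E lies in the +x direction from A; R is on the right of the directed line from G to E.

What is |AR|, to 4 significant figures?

35.16

A is at the origin; AE is horizontal with |AE| = 65.0 and E in +x, so E = (65.0, 0). AG runs at 42.6° with |AG| = 33.5, so G = (24.66, 22.68). R is determined by |GR| = 27.6 and |RE| = 30.1 together: it lies at the intersection of circle(G, 27.6) and circle(E, 30.1). With |GE| = 46.28, the foot of the radical line on GE is 21.58 from G and the perpendicular offset is √(27.6² − 21.58²) = 17.21. Taking the right-of-GE solution: R = (35.04, -2.898).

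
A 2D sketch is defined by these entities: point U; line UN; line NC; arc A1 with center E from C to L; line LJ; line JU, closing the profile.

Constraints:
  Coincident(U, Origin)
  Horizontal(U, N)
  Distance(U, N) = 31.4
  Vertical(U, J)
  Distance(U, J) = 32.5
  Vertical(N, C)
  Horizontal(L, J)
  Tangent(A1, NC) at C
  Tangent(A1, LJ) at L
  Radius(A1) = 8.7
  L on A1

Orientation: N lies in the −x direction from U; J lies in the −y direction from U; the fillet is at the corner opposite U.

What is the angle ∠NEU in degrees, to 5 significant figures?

63.725°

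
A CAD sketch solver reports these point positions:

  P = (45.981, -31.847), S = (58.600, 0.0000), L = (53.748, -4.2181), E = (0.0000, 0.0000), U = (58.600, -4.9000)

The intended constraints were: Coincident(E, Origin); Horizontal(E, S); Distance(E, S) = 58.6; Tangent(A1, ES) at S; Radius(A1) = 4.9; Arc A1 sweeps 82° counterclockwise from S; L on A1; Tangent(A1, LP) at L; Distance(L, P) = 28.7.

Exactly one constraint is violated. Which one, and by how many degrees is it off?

Tangent(A1, LP) at L — off by 7.70°.

E = (0.00, 0.00) ✓; E.y = 0.00, S.y = 0.00 ✓; |ES| = 58.60 ✓; ∠(US, SE) = 90.00° ✓; |US| = 4.900 ✓; bearing(U→L) − bearing(U→S) = 82.00° ✓; |UL| = 4.900 ✓; ∠(UL, LP) = 97.70° ✗; |LP| = 28.70 ✓.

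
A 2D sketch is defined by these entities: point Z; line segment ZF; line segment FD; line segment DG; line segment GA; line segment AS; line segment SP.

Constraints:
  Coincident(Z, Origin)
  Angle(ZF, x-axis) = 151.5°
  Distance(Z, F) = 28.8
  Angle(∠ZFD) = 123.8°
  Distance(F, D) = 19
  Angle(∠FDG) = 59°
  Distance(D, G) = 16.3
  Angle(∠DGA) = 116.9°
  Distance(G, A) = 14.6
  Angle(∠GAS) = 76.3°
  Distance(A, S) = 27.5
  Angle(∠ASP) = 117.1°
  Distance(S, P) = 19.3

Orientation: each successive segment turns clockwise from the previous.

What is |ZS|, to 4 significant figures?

42.45

Z is at the origin; ZF runs at 151.5° with length 28.8, so F = (-25.31, 13.74). ∠ZFD = 123.8° gives FD at 95.30° from the x-axis; with |FD| = 19.0, D = (-27.06, 32.66). ∠FDG = 59.0° gives DG at -25.70° from the x-axis; with |DG| = 16.3, G = (-12.38, 25.59). ∠DGA = 116.9° gives GA at -88.80° from the x-axis; with |GA| = 14.6, A = (-12.07, 11.00). ∠GAS = 76.3° gives AS at 167.5° from the x-axis; with |AS| = 27.5, S = (-38.92, 16.95). Then |ZS| = |S − Z| = 42.45.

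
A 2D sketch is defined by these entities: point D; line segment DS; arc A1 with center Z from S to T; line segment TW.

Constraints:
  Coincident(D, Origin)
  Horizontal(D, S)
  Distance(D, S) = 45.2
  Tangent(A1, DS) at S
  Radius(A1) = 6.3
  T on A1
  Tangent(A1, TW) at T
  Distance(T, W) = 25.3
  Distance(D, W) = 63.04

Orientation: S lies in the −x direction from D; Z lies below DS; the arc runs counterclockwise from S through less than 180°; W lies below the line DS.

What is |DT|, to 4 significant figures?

51.71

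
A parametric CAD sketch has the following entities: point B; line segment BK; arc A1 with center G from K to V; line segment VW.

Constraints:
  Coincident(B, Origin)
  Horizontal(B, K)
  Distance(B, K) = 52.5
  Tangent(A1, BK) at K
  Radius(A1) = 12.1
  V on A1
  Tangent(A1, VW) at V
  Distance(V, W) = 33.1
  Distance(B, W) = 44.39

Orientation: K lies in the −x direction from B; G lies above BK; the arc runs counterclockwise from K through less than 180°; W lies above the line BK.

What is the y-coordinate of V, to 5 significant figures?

6.4518

Checks: |GV| = 12.10 ✓; ∠(GV, VW) = 90.00° ✓; |VW| = 33.10 ✓; |BW| = 44.39 ✓.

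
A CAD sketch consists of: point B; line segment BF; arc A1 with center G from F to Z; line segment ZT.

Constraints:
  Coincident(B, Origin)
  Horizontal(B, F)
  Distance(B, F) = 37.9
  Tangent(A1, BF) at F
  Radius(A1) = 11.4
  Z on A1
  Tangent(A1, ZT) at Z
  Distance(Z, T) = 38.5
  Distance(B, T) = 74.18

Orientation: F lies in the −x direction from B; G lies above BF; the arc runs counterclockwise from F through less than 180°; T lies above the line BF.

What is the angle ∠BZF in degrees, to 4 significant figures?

78.41°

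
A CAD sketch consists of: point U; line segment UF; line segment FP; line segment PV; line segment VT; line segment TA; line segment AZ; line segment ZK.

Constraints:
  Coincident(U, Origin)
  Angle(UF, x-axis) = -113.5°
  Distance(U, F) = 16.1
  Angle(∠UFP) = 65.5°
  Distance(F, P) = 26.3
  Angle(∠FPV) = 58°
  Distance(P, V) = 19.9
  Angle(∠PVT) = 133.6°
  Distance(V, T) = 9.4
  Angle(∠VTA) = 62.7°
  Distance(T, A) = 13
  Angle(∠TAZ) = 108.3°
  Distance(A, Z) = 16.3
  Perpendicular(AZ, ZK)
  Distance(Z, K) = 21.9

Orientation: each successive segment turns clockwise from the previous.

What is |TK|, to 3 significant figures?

22.5

U is at the origin; UF runs at -113.5° with length 16.1, so F = (-6.42, -14.8). ∠UFP = 65.5° gives FP at 132° from the x-axis; with |FP| = 26.3, P = (-24.0, 4.78). ∠FPV = 58.0° gives PV at 10.0° from the x-axis; with |PV| = 19.9, V = (-4.42, 8.24). ∠PVT = 133.6° gives VT at -36.4° from the x-axis; with |VT| = 9.4, T = (3.15, 2.66). ∠VTA = 62.7° gives TA at -154° from the x-axis; with |TA| = 13.0, A = (-8.51, -3.10). ∠TAZ = 108.3° gives AZ at 135° from the x-axis; with |AZ| = 16.3, Z = (-20.0, 8.50). The perpendicularity gives ZK at right angles to AZ, so ZK runs at 44.6°; with |ZK| = 21.9, K = (-4.36, 23.9). Then |TK| = |K − T| = 22.5.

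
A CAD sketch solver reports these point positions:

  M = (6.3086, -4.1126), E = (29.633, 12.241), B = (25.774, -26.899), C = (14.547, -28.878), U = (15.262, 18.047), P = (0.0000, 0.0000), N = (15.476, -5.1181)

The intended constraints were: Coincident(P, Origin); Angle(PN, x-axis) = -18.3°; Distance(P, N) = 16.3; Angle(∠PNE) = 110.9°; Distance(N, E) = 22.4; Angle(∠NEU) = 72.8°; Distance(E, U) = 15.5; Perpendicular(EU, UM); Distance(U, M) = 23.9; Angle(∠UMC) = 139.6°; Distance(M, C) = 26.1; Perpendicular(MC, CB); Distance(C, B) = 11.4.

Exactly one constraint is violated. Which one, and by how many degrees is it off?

Perpendicular(MC, CB) — off by 8.40°.

P = (0.00, 0.00) ✓; PN at -18.30° ✓; |PN| = 16.30 ✓; ∠PNE = 110.9° ✓; |NE| = 22.40 ✓; ∠NEU = 72.80° ✓; |EU| = 15.50 ✓; ∠(EU, UM) = 90.00° ✓; |UM| = 23.90 ✓; ∠UMC = 139.6° ✓; |MC| = 26.10 ✓; ∠(MC, CB) = 81.60° ✗; |CB| = 11.40 ✓.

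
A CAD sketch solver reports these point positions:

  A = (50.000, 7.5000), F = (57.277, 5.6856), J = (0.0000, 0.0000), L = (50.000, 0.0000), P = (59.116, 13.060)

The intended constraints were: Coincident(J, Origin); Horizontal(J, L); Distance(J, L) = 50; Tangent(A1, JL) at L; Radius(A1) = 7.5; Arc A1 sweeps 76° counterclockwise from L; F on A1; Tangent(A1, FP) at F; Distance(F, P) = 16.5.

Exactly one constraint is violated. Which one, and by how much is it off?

Distance(F, P) = 16.5 — off by 8.90.

J = (0.00, 0.00) ✓; J.y = 0.00, L.y = 0.00 ✓; |JL| = 50.00 ✓; ∠(AL, LJ) = 90.00° ✓; |AL| = 7.500 ✓; bearing(A→F) − bearing(A→L) = 76.00° ✓; |AF| = 7.500 ✓; ∠(AF, FP) = 90.00° ✓; |FP| = 7.600 ✗.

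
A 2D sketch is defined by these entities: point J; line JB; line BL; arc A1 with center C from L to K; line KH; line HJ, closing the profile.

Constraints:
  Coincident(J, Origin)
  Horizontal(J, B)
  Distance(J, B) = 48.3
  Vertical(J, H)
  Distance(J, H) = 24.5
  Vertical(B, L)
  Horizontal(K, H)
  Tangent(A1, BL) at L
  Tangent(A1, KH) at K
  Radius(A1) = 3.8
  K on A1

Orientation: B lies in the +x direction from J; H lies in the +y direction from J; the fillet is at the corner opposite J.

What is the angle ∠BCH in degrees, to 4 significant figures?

105.3°

J is at the origin; JB is horizontal with |JB| = 48.3 and B on the +x side, so B = (48.30, 0.000). JH is vertical with |JH| = 24.5 and H on the +y side, so H = (0.000, 24.50). The virtual corner opposite J is at (48.30, 24.50). Since A1 is tangent to BL there, CL ⟂ BL and since A1 is tangent to KH there, CK ⟂ KH, with radius 3.8, so the center C sits 3.8 in from both sides at C = (44.50, 20.70). Then cos ∠BCH = CB·CH / (|CB||CH|), giving 105.3°.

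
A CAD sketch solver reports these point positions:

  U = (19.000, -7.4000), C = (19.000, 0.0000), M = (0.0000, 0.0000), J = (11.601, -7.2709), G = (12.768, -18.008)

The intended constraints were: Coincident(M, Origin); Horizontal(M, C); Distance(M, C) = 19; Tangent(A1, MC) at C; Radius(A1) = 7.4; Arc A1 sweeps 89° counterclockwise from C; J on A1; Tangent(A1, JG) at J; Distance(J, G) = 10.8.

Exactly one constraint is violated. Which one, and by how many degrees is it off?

Tangent(A1, JG) at J — off by 7.20°.

M = (0.00, 0.00) ✓; M.y = 0.00, C.y = 0.00 ✓; |MC| = 19.00 ✓; ∠(UC, CM) = 90.00° ✓; |UC| = 7.400 ✓; bearing(U→J) − bearing(U→C) = 89.00° ✓; |UJ| = 7.400 ✓; ∠(UJ, JG) = 82.80° ✗; |JG| = 10.80 ✓.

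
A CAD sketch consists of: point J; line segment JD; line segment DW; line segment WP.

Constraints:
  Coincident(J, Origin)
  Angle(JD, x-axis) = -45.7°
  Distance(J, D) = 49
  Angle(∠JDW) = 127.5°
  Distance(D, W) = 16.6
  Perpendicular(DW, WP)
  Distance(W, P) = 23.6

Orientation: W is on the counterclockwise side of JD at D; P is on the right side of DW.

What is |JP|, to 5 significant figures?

77.838

J is at the origin; JD runs at -45.7° with length 49.0, so D = 49.0·(cos -45.7°, sin -45.7°) = (34.222, -35.069). ∠JDW = 127.5°, so DW runs at -45.7° + (180° − 127.5°) = 6.8000° from the x-axis; with |DW| = 16.6, W = D + 16.6·(cos 6.8000°, sin 6.8000°) = (50.706, -33.103). The perpendicularity gives WP at right angles to DW; with |WP| = 23.6 on the right of DW, P = W + 23.6·(0.11840, -0.99297) = (53.500, -56.537). Then |JP| = |P − J| = 77.838.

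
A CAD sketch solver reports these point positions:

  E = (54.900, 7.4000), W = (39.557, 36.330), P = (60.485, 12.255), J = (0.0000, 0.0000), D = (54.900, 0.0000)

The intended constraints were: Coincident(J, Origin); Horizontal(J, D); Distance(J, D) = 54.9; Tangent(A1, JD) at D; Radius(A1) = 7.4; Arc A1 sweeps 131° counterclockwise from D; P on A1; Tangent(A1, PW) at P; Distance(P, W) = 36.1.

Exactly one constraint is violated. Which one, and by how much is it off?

Distance(P, W) = 36.1 — off by 4.20.

J = (0.00, 0.00) ✓; J.y = 0.00, D.y = 0.00 ✓; |JD| = 54.90 ✓; ∠(ED, DJ) = 90.00° ✓; |ED| = 7.400 ✓; bearing(E→P) − bearing(E→D) = 131.0° ✓; |EP| = 7.400 ✓; ∠(EP, PW) = 90.00° ✓; |PW| = 31.90 ✗.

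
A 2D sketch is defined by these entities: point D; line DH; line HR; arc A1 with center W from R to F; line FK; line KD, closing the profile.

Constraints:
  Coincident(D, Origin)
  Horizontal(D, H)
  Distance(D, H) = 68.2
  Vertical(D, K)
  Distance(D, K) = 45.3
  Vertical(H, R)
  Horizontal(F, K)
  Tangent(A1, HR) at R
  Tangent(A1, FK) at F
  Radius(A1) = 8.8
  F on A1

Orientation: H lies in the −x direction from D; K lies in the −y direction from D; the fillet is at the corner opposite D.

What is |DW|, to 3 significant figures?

69.7

D and K share the same x with |DK| = 45.3 and K on the −y side, so K = (0.00, -45.3). The virtual corner opposite D is at (-68.2, -45.3). Since A1 is tangent to HR there, WR ⟂ HR and A1 meets FK tangentially, so WF is at right angles to FK, with radius 8.8, so the center W sits 8.8 in from both sides at W = (-59.4, -36.5). Then |DW| = |W − D| = 69.7.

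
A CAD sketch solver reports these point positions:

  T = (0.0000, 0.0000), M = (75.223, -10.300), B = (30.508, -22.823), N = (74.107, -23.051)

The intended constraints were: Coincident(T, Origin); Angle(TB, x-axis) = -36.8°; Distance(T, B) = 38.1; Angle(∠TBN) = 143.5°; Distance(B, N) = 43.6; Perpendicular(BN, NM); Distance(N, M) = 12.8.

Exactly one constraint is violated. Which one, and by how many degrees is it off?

Perpendicular(BN, NM) — off by 4.70°.

T = (0.00, 0.00) ✓; TB at -36.80° ✓; |TB| = 38.10 ✓; ∠TBN = 143.5° ✓; |BN| = 43.60 ✓; ∠(BN, NM) = 85.30° ✗; |NM| = 12.80 ✓.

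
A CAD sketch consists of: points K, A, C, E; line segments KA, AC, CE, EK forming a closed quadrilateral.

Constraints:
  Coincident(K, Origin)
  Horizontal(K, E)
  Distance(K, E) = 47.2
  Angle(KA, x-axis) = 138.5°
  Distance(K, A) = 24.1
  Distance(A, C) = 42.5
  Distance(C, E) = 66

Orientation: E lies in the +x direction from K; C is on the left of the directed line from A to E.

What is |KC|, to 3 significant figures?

51.6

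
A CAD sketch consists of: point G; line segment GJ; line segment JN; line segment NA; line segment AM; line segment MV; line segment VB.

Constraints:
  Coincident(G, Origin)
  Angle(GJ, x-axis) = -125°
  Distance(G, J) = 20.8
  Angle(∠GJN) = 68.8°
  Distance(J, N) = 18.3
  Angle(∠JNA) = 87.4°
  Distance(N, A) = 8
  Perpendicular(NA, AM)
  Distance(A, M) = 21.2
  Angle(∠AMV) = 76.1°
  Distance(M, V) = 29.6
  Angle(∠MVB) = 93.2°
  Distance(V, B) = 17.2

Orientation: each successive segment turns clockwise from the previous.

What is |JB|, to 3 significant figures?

28.0

∠AMV = 76.1° gives MV at -163° from the x-axis; with |MV| = 29.6, V = (-32.5, -24.6). ∠MVB = 93.2° gives VB at 110° from the x-axis; with |VB| = 17.2, B = (-38.6, -8.51). Then |JB| = |B − J| = 28.0.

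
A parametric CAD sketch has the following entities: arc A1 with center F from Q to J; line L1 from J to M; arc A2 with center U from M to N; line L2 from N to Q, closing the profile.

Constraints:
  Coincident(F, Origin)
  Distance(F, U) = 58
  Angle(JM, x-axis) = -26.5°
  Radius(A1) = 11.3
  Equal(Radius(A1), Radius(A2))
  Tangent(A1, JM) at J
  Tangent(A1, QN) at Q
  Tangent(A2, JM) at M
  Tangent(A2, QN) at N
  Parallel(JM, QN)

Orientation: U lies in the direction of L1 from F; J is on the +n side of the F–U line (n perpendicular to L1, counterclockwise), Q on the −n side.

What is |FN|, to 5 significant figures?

59.091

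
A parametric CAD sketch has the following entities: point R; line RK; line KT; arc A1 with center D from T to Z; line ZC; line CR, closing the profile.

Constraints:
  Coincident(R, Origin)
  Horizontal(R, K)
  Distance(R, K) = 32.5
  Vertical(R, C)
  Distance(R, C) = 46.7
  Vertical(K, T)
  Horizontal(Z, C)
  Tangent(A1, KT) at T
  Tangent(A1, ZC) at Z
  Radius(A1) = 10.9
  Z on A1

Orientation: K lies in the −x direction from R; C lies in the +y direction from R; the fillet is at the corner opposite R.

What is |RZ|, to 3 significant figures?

51.5

R is at the origin; RK is horizontal with |RK| = 32.5 and K on the −x side, so K = (-32.5, 0.00). R and C share the same x with |RC| = 46.7 and C on the +y side, so C = (0.00, 46.7). The virtual corner opposite R is at (-32.5, 46.7). The tangent condition forces DT to be normal to KT and since A1 is tangent to ZC there, DZ ⟂ ZC, with radius 10.9, so the center D sits 10.9 in from both sides at D = (-21.6, 35.8). That places the tangent points at T = (-32.5, 35.8) on KT and Z = (-21.6, 46.7) on ZC. Then |RZ| = |Z − R| = 51.5.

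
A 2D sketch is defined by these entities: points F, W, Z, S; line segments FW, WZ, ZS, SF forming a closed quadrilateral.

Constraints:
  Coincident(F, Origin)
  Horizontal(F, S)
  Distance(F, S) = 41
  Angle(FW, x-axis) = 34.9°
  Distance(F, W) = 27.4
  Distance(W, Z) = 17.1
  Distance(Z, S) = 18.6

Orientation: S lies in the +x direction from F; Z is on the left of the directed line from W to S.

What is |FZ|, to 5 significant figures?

43.477

Checks: |WZ| = 17.10 ✓; |ZS| = 18.60 ✓.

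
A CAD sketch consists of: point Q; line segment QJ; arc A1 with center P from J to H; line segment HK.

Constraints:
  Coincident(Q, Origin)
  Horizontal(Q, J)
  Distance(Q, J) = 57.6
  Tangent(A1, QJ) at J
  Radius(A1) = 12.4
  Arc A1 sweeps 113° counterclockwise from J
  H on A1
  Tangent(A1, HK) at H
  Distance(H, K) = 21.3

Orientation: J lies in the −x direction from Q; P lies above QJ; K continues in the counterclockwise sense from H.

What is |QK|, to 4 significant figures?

65.80

Q is at the origin; Q and J share the same y with |QJ| = 57.6 and J on the −x side, so J = (-57.60, 0.000). The tangent condition forces PJ to be normal to QJ, so P = J + (0, 12.4) = (-57.60, 12.40). On A1, J sits at bearing -90° from P; a 113° counterclockwise sweep puts H at bearing 23°, so H = P + 12.4·(cos 23°, sin 23°) = (-46.19, 17.25). Since A1 is tangent to HK there, PH ⟂ HK, so HK runs along (−sin 23°, cos 23°); with |HK| = 21.3, K = (-54.51, 36.85). Then |QK| = |K − Q| = 65.80.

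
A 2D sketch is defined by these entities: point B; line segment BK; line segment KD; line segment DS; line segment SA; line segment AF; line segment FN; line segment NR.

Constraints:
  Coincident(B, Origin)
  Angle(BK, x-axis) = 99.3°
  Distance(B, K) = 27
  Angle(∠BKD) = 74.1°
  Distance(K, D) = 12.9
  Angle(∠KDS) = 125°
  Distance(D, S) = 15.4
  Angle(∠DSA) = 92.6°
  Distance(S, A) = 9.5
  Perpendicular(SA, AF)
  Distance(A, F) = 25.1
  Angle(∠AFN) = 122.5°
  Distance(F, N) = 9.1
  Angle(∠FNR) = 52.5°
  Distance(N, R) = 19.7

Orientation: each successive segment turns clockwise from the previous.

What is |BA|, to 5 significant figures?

10.171

∠KDS = 125.0° gives DS at -61.600° from the x-axis; with |DS| = 15.4, S = (15.776, 11.616). ∠DSA = 92.6° gives SA at -149.00° from the x-axis; with |SA| = 9.5, A = (7.6327, 6.7230). Then |BA| = |A − B| = 10.171.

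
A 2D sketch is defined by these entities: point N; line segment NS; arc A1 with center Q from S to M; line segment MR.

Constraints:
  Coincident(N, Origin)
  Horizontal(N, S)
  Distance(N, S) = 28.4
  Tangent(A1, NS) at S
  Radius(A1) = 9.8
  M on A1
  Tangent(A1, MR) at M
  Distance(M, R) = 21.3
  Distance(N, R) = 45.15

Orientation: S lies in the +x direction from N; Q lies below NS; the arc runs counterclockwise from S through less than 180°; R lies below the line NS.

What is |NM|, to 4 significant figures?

24.79

N is at the origin; NS is horizontal with |NS| = 28.4 and S on the +x side, so S = (28.40, 0.000). Tangency of A1 to NS means the radius QS is perpendicular to NS, so Q = S + (0, -9.8) = (28.40, -9.800). Since QM ⟂ MR (tangency), |QR| = √(9.8² + 21.3²) = 23.45 regardless of where M sits on A1. So R lies on both circle(N, 45.15) and circle(Q, 23.45); the below-NS intersection is R = (30.67, -33.14). M is the foot of the tangent from R: M = (19.94, -14.74).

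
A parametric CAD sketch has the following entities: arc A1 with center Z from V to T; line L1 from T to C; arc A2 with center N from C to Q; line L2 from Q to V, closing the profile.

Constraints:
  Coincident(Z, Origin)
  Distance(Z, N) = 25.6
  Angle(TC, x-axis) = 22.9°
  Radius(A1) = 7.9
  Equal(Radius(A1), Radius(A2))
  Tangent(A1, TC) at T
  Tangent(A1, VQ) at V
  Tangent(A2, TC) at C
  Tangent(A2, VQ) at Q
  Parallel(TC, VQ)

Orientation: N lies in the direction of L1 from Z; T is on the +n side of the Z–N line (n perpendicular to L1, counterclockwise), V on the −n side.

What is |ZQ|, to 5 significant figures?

26.791

Tangency of A1 to both parallel lines with radius 7.9 puts T and V at Z ± 7.9·n: T = (-3.0741, 7.2774), V = (3.0741, -7.2774). Equal radii place C and Q the same way about N: C = N + 7.9·n = (20.508, 17.239), Q = N − 7.9·n = (26.656, 2.6842). Then |ZQ| = |Q − Z| = 26.791.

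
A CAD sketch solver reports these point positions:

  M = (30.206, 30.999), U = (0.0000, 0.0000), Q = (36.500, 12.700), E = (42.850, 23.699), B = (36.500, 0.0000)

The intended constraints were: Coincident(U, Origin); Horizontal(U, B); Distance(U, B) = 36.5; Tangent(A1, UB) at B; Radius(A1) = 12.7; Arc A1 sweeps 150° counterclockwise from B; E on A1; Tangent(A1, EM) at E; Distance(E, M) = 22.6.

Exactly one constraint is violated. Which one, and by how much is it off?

Distance(E, M) = 22.6 — off by 8.00.

U = (0.00, 0.00) ✓; U.y = 0.00, B.y = 0.00 ✓; |UB| = 36.50 ✓; ∠(QB, BU) = 90.00° ✓; |QB| = 12.70 ✓; bearing(Q→E) − bearing(Q→B) = 150.0° ✓; |QE| = 12.70 ✓; ∠(QE, EM) = 90.00° ✓; |EM| = 14.60 ✗.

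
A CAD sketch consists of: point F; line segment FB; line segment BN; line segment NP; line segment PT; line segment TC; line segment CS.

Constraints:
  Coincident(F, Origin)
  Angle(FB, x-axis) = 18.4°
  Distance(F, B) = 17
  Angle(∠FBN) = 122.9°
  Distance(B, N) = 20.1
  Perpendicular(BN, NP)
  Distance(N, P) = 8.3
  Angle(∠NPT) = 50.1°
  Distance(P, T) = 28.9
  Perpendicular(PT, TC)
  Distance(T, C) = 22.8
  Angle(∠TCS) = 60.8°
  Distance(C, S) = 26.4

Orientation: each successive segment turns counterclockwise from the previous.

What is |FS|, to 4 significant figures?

35.70

F is at the origin; FB runs at 18.4° with length 17.0, so B = (16.13, 5.366). ∠FBN = 122.9° gives BN at 75.50° from the x-axis; with |BN| = 20.1, N = (21.16, 24.83). BN is perpendicular to NP, so NP runs at 165.5°; with |NP| = 8.3, P = (13.13, 26.90). ∠NPT = 50.1° gives PT at -64.60° from the x-axis; with |PT| = 28.9, T = (25.52, 0.7976). PT is perpendicular to TC, so TC runs at 25.40°; with |TC| = 22.8, C = (46.12, 10.58). ∠TCS = 60.8° gives CS at 144.6° from the x-axis; with |CS| = 26.4, S = (24.60, 25.87). Then |FS| = |S − F| = 35.70.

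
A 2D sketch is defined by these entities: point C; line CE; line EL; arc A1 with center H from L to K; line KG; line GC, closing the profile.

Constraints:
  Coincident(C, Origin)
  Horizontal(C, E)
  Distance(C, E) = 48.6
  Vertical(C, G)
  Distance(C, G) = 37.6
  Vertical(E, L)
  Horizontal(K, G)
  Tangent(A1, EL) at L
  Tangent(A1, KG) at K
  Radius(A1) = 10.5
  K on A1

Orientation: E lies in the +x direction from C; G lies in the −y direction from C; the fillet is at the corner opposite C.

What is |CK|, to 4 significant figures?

53.53

C is at the origin; CE is horizontal with |CE| = 48.6 and E on the +x side, so E = (48.60, 0.000). CG is vertical with |CG| = 37.6 and G on the −y side, so G = (0.000, -37.60). The virtual corner opposite C is at (48.60, -37.60). The tangent condition forces HL to be normal to EL and tangency of A1 to KG means the radius HK is perpendicular to KG, with radius 10.5, so the center H sits 10.5 in from both sides at H = (38.10, -27.10). That places the tangent points at L = (48.60, -27.10) on EL and K = (38.10, -37.60) on KG. Then |CK| = |K − C| = 53.53.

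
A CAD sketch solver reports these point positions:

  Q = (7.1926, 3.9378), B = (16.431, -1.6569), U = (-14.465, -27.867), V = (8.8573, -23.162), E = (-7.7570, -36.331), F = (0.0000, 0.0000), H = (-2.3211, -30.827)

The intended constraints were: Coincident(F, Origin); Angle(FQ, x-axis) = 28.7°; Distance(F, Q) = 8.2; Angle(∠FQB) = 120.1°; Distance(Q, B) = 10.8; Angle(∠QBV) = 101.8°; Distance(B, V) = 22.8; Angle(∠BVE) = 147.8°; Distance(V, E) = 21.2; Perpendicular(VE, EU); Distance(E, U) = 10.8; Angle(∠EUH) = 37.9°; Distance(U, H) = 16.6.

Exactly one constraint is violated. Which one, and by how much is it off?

Distance(U, H) = 16.6 — off by 4.10.

F = (0.00, 0.00) ✓; FQ at 28.70° ✓; |FQ| = 8.200 ✓; ∠FQB = 120.1° ✓; |QB| = 10.80 ✓; ∠QBV = 101.8° ✓; |BV| = 22.80 ✓; ∠BVE = 147.8° ✓; |VE| = 21.20 ✓; ∠(VE, EU) = 90.00° ✓; |EU| = 10.80 ✓; ∠EUH = 37.90° ✓; |UH| = 12.50 ✗.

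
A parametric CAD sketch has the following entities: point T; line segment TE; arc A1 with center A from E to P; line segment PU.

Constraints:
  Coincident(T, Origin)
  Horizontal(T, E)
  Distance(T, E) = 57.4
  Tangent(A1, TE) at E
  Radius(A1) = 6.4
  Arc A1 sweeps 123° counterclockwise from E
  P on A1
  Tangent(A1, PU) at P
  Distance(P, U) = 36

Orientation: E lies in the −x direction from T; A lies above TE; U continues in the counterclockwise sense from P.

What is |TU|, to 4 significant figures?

82.09

T is at the origin; T and E share the same y with |TE| = 57.4 and E on the −x side, so E = (-57.40, 0.000). A1 meets TE tangentially, so AE is at right angles to TE, so A = E + (0, 6.4) = (-57.40, 6.400). On A1, E sits at bearing -90° from A; a 123° counterclockwise sweep puts P at bearing 33°, so P = A + 6.4·(cos 33°, sin 33°) = (-52.03, 9.886). A1 meets PU tangentially, so AP is at right angles to PU, so PU runs along (−sin 33°, cos 33°); with |PU| = 36.0, U = (-71.64, 40.08). Then |TU| = |U − T| = 82.09.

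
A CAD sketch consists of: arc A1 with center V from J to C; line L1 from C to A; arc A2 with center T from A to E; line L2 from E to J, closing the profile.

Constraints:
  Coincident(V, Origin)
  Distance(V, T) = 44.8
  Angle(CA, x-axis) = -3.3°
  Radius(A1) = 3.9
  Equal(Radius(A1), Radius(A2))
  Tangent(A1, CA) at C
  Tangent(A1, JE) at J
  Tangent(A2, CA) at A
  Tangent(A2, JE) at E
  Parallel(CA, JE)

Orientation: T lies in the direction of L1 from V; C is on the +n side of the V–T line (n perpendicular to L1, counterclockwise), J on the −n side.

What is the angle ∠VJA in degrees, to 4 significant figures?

80.12°

The slot axis is L1's direction at -3.3°, so u = (cos -3.3°, sin -3.3°) = (0.9983, -0.05756) and n = (−sin -3.3°, cos -3.3°) = (0.05756, 0.9983). V is at the origin and T lies 44.8 along u from V, so T = 44.8·u = (44.73, -2.579). Tangency of A1 to both parallel lines with radius 3.9 puts C and J at V ± 3.9·n: C = (0.2245, 3.894), J = (-0.2245, -3.894). Equal radii place A and E the same way about T: A = T + 3.9·n = (44.95, 1.315), E = T − 3.9·n = (44.50, -6.472). Then cos ∠VJA = JV·JA / (|JV||JA|), giving 80.12°.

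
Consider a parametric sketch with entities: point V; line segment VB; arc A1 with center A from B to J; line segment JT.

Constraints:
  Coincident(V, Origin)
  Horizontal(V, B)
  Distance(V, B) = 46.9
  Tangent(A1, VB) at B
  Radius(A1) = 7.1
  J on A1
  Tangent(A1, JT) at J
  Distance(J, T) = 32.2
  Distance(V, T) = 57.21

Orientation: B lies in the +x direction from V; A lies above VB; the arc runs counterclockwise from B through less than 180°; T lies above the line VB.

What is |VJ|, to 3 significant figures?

54.4

V is at the origin; VB is horizontal with |VB| = 46.9 and B on the +x side, so B = (46.9, 0.00). The tangent condition forces AB to be normal to VB, so A = B + (0, 7.1) = (46.9, 7.10). Since AJ ⟂ JT (tangency), |AT| = √(7.1² + 32.2²) = 33.0 regardless of where J sits on A1. So T lies on both circle(V, 57.21) and circle(A, 33.0); the above-VB intersection is T = (41.3, 39.6). J is the foot of the tangent from T: J = (53.5, 9.79).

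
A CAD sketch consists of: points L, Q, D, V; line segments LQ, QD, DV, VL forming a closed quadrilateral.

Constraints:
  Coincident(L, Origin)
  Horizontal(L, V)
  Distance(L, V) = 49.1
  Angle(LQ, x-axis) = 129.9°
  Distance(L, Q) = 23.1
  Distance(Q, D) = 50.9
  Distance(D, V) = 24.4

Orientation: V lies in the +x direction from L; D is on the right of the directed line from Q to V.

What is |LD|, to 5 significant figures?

29.370

Checks: |LV| = 49.10 ✓; |LQ| = 23.10 ✓; |QD| = 50.90 ✓; |DV| = 24.40 ✓.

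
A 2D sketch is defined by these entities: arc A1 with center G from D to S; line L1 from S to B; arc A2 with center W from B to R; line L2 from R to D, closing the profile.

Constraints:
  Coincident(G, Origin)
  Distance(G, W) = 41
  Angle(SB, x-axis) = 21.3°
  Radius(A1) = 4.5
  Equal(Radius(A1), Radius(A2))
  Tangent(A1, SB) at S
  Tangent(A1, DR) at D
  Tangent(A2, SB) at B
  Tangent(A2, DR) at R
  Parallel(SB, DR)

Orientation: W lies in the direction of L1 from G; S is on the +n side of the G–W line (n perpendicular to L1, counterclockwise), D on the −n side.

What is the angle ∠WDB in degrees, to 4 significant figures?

6.117°

The slot axis is L1's direction at 21.3°, so u = (cos 21.3°, sin 21.3°) = (0.9317, 0.3633) and n = (−sin 21.3°, cos 21.3°) = (-0.3633, 0.9317). G is at the origin and W lies 41.0 along u from G, so W = 41.0·u = (38.20, 14.89). Tangency of A1 to both parallel lines with radius 4.5 puts S and D at G ± 4.5·n: S = (-1.635, 4.193), D = (1.635, -4.193). Equal radii place B and R the same way about W: B = W + 4.5·n = (36.56, 19.09), R = W − 4.5·n = (39.83, 10.70). Then cos ∠WDB = DW·DB / (|DW||DB|), giving 6.117°.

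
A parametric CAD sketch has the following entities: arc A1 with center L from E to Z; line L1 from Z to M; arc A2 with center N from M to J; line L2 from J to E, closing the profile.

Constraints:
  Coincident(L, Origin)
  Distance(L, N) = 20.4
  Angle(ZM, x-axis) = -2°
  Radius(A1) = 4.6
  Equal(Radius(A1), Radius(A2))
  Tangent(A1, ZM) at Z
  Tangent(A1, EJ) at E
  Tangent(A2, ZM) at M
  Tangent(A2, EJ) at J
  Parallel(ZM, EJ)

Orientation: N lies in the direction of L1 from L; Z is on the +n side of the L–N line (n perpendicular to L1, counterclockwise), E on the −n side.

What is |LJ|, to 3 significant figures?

20.9

The slot axis is L1's direction at -2.0°, so u = (cos -2.0°, sin -2.0°) = (0.999, -0.0349) and n = (−sin -2.0°, cos -2.0°) = (0.0349, 0.999). L is at the origin and N lies 20.4 along u from L, so N = 20.4·u = (20.4, -0.712). Tangency of A1 to both parallel lines with radius 4.6 puts Z and E at L ± 4.6·n: Z = (0.161, 4.60), E = (-0.161, -4.60). Equal radii place M and J the same way about N: M = N + 4.6·n = (20.5, 3.89), J = N − 4.6·n = (20.2, -5.31). Then |LJ| = |J − L| = 20.9.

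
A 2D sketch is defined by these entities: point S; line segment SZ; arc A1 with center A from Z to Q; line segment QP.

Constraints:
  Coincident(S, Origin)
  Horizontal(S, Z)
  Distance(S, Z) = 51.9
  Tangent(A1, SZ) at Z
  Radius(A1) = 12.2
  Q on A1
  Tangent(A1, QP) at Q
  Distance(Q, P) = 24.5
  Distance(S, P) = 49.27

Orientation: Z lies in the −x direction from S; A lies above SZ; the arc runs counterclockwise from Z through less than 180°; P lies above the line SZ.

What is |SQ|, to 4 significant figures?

41.14

S is at the origin; SZ is horizontal with |SZ| = 51.9 and Z on the −x side, so Z = (-51.90, 0.000). Tangency of A1 to SZ means the radius AZ is perpendicular to SZ, so A = Z + (0, 12.2) = (-51.90, 12.20). Since AQ ⟂ QP (tangency), |AP| = √(12.2² + 24.5²) = 27.37 regardless of where Q sits on A1. So P lies on both circle(S, 49.27) and circle(A, 27.37); the above-SZ intersection is P = (-35.53, 34.13). Q is the foot of the tangent from P: Q = (-39.90, 10.03).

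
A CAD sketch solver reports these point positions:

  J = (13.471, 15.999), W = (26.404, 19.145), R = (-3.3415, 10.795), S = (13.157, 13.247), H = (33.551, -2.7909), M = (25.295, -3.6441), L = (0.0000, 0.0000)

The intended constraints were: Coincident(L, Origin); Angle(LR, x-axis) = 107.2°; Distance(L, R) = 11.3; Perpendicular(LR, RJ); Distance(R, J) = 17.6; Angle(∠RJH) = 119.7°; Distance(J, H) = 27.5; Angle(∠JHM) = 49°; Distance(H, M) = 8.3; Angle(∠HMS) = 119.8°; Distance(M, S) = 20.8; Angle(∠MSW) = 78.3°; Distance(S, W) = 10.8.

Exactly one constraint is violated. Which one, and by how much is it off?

Distance(S, W) = 10.8 — off by 3.70.

L = (0.00, 0.00) ✓; LR at 107.2° ✓; |LR| = 11.30 ✓; ∠(LR, RJ) = 90.00° ✓; |RJ| = 17.60 ✓; ∠RJH = 119.7° ✓; |JH| = 27.50 ✓; ∠JHM = 49.00° ✓; |HM| = 8.300 ✓; ∠HMS = 119.8° ✓; |MS| = 20.80 ✓; ∠MSW = 78.30° ✓; |SW| = 14.50 ✗.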